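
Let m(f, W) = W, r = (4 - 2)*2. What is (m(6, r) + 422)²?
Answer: 181476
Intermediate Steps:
r = 4 (r = 2*2 = 4)
(m(6, r) + 422)² = (4 + 422)² = 426² = 181476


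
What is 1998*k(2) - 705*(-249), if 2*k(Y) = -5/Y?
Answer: 346095/2 ≈ 1.7305e+5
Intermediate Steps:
k(Y) = -5/(2*Y) (k(Y) = (-5/Y)/2 = -5/(2*Y))
1998*k(2) - 705*(-249) = 1998*(-5/2/2) - 705*(-249) = 1998*(-5/2*1/2) - 1*(-175545) = 1998*(-5/4) + 175545 = -4995/2 + 175545 = 346095/2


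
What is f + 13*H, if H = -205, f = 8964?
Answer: 6299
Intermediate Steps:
f + 13*H = 8964 + 13*(-205) = 8964 - 2665 = 6299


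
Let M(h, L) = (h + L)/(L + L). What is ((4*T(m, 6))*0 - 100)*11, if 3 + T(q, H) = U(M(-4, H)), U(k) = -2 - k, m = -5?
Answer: -1100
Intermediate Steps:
M(h, L) = (L + h)/(2*L) (M(h, L) = (L + h)/((2*L)) = (L + h)*(1/(2*L)) = (L + h)/(2*L))
T(q, H) = -5 - (-4 + H)/(2*H) (T(q, H) = -3 + (-2 - (H - 4)/(2*H)) = -3 + (-2 - (-4 + H)/(2*H)) = -5 - (-4 + H)/(2*H))
((4*T(m, 6))*0 - 100)*11 = ((4*(-11/2 + 2/6))*0 - 100)*11 = ((4*(-11/2 + 2*(⅙)))*0 - 100)*11 = ((4*(-11/2 + ⅓))*0 - 100)*11 = ((4*(-31/6))*0 - 100)*11 = (-62/3*0 - 100)*11 = (0 - 100)*11 = -100*11 = -1100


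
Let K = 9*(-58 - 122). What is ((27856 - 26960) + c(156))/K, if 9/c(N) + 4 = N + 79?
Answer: -13799/24948 ≈ -0.55311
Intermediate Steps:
K = -1620 (K = 9*(-180) = -1620)
c(N) = 9/(75 + N) (c(N) = 9/(-4 + (N + 79)) = 9/(-4 + (79 + N)) = 9/(75 + N))
((27856 - 26960) + c(156))/K = ((27856 - 26960) + 9/(75 + 156))/(-1620) = (896 + 9/231)*(-1/1620) = (896 + 9*(1/231))*(-1/1620) = (896 + 3/77)*(-1/1620) = (68995/77)*(-1/1620) = -13799/24948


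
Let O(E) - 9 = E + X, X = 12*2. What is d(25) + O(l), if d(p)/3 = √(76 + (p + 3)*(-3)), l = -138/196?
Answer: 3165/98 + 6*I*√2 ≈ 32.296 + 8.4853*I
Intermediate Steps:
X = 24
l = -69/98 (l = -138*1/196 = -69/98 ≈ -0.70408)
O(E) = 33 + E (O(E) = 9 + (E + 24) = 9 + (24 + E) = 33 + E)
d(p) = 3*√(67 - 3*p) (d(p) = 3*√(76 + (p + 3)*(-3)) = 3*√(76 + (3 + p)*(-3)) = 3*√(76 + (-9 - 3*p)) = 3*√(67 - 3*p))
d(25) + O(l) = 3*√(67 - 3*25) + (33 - 69/98) = 3*√(67 - 75) + 3165/98 = 3*√(-8) + 3165/98 = 3*(2*I*√2) + 3165/98 = 6*I*√2 + 3165/98 = 3165/98 + 6*I*√2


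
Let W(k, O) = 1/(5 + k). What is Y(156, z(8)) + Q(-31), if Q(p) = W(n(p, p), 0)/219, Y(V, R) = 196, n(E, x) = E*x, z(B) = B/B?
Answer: 41464585/211554 ≈ 196.00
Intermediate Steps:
z(B) = 1
Q(p) = 1/(219*(5 + p**2)) (Q(p) = 1/((5 + p*p)*219) = (1/219)/(5 + p**2) = 1/(219*(5 + p**2)))
Y(156, z(8)) + Q(-31) = 196 + 1/(219*(5 + (-31)**2)) = 196 + 1/(219*(5 + 961)) = 196 + (1/219)/966 = 196 + (1/219)*(1/966) = 196 + 1/211554 = 41464585/211554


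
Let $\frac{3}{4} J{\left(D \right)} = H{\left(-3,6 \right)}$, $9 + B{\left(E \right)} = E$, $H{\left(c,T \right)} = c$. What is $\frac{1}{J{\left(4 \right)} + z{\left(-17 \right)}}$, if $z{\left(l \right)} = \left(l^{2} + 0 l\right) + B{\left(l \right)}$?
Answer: $\frac{1}{259} \approx 0.003861$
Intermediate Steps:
$B{\left(E \right)} = -9 + E$
$z{\left(l \right)} = -9 + l + l^{2}$ ($z{\left(l \right)} = \left(l^{2} + 0 l\right) + \left(-9 + l\right) = \left(l^{2} + 0\right) + \left(-9 + l\right) = l^{2} + \left(-9 + l\right) = -9 + l + l^{2}$)
$J{\left(D \right)} = -4$ ($J{\left(D \right)} = \frac{4}{3} \left(-3\right) = -4$)
$\frac{1}{J{\left(4 \right)} + z{\left(-17 \right)}} = \frac{1}{-4 - \left(26 - 289\right)} = \frac{1}{-4 - -263} = \frac{1}{-4 + 263} = \frac{1}{259}$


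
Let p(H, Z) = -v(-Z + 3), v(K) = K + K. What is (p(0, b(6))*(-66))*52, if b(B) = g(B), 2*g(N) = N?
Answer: 0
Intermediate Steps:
g(N) = N/2
b(B) = B/2
v(K) = 2*K
p(H, Z) = -6 + 2*Z (p(H, Z) = -2*(-Z + 3) = -2*(3 - Z) = -(6 - 2*Z) = -6 + 2*Z)
(p(0, b(6))*(-66))*52 = ((-6 + 2*((½)*6))*(-66))*52 = ((-6 + 2*3)*(-66))*52 = ((-6 + 6)*(-66))*52 = (0*(-66))*52 = 0*52 = 0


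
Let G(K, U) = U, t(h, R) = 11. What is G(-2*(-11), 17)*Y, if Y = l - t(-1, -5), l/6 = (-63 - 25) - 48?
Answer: -14059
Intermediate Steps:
l = -816 (l = 6*((-63 - 25) - 48) = 6*(-88 - 48) = 6*(-136) = -816)
Y = -827 (Y = -816 - 1*11 = -816 - 11 = -827)
G(-2*(-11), 17)*Y = 17*(-827) = -14059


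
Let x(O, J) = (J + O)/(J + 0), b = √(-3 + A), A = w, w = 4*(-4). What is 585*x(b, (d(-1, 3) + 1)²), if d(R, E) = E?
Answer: 585 + 585*I*√19/16 ≈ 585.0 + 159.37*I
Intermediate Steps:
w = -16
A = -16
b = I*√19 (b = √(-3 - 16) = √(-19) = I*√19 ≈ 4.3589*I)
x(O, J) = (J + O)/J
585*x(b, (d(-1, 3) + 1)²) = 585*(((3 + 1)² + I*√19)/((3 + 1)²)) = 585*((4² + I*√19)/(4²)) = 585*((16 + I*√19)/16) = 585*(1 + I*√19/16) = 585 + 585*I*√19/16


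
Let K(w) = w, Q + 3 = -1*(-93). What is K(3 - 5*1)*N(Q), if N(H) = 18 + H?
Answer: -216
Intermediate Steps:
Q = 90 (Q = -3 - 1*(-93) = -3 + 93 = 90)
K(3 - 5*1)*N(Q) = (3 - 5*1)*(18 + 90) = (3 - 5)*108 = -2*108 = -216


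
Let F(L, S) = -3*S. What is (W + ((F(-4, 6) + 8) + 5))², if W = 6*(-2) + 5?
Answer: 144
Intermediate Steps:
W = -7 (W = -12 + 5 = -7)
(W + ((F(-4, 6) + 8) + 5))² = (-7 + ((-3*6 + 8) + 5))² = (-7 + ((-18 + 8) + 5))² = (-7 + (-10 + 5))² = (-7 - 5)² = (-12)² = 144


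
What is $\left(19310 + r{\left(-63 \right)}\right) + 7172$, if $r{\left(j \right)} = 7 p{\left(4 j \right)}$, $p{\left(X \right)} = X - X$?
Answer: $26482$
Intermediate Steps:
$p{\left(X \right)} = 0$
$r{\left(j \right)} = 0$ ($r{\left(j \right)} = 7 \cdot 0 = 0$)
$\left(19310 + r{\left(-63 \right)}\right) + 7172 = \left(19310 + 0\right) + 7172 = 19310 + 7172 = 26482$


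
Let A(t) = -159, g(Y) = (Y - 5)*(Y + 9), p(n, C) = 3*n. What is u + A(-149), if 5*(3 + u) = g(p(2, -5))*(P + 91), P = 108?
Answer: 435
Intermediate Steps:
g(Y) = (-5 + Y)*(9 + Y)
u = 594 (u = -3 + ((-45 + (3*2)² + 4*(3*2))*(108 + 91))/5 = -3 + ((-45 + 6² + 4*6)*199)/5 = -3 + ((-45 + 36 + 24)*199)/5 = -3 + (15*199)/5 = -3 + (⅕)*2985 = -3 + 597 = 594)
u + A(-149) = 594 - 159 = 435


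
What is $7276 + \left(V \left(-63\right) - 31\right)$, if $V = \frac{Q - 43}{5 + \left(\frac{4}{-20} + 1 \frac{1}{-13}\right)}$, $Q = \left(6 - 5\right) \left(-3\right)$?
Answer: $\frac{2412585}{307} \approx 7858.6$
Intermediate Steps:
$Q = -3$ ($Q = 1 \left(-3\right) = -3$)
$V = - \frac{2990}{307}$ ($V = \frac{-3 - 43}{5 + \left(\frac{4}{-20} + 1 \frac{1}{-13}\right)} = - \frac{46}{5 + \left(4 \left(- \frac{1}{20}\right) + 1 \left(- \frac{1}{13}\right)\right)} = - \frac{46}{5 - \frac{18}{65}} = - \frac{46}{\frac{307}{65}} = \left(-46\right) \frac{65}{307} = - \frac{2990}{307} \approx -9.7394$)
$7276 + \left(V \left(-63\right) - 31\right) = 7276 - - \frac{178853}{307} = 7276 + \left(\frac{188370}{307} - 31\right) = 7276 + \frac{178853}{307} = \frac{2412585}{307}$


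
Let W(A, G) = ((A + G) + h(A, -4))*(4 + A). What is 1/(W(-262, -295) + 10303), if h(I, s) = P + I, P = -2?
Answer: 1/222121 ≈ 4.5020e-6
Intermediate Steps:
h(I, s) = -2 + I
W(A, G) = (4 + A)*(-2 + G + 2*A) (W(A, G) = ((A + G) + (-2 + A))*(4 + A) = (-2 + G + 2*A)*(4 + A) = (4 + A)*(-2 + G + 2*A))
1/(W(-262, -295) + 10303) = 1/((-8 + 2*(-262)² + 4*(-295) + 6*(-262) - 262*(-295)) + 10303) = 1/((-8 + 2*68644 - 1180 - 1572 + 77290) + 10303) = 1/((-8 + 137288 - 1180 - 1572 + 77290) + 10303) = 1/(211818 + 10303) = 1/222121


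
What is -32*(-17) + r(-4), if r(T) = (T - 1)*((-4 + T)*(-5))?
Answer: 344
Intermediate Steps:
r(T) = (-1 + T)*(20 - 5*T)
-32*(-17) + r(-4) = -32*(-17) + (-20 - 5*(-4)² + 25*(-4)) = 544 + (-20 - 5*16 - 100) = 544 + (-20 - 80 - 100) = 544 - 200 = 344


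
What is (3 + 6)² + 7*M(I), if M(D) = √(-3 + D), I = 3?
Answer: 81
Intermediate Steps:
(3 + 6)² + 7*M(I) = (3 + 6)² + 7*√(-3 + 3) = 9² + 7*√0 = 81 + 7*0 = 81 + 0 = 81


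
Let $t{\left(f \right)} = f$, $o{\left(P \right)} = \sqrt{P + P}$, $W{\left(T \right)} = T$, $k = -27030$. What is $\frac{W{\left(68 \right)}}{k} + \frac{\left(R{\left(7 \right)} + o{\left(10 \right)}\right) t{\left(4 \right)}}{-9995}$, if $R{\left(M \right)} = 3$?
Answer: $- \frac{5906}{1589205} - \frac{8 \sqrt{5}}{9995} \approx -0.0055061$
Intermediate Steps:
$o{\left(P \right)} = \sqrt{2} \sqrt{P}$ ($o{\left(P \right)} = \sqrt{2 P} = \sqrt{2} \sqrt{P}$)
$\frac{W{\left(68 \right)}}{k} + \frac{\left(R{\left(7 \right)} + o{\left(10 \right)}\right) t{\left(4 \right)}}{-9995} = \frac{68}{-27030} + \frac{\left(3 + \sqrt{2} \sqrt{10}\right) 4}{-9995} = 68 \left(- \frac{1}{27030}\right) + \left(3 + 2 \sqrt{5}\right) 4 \left(- \frac{1}{9995}\right) = - \frac{2}{795} + \left(12 + 8 \sqrt{5}\right) \left(- \frac{1}{9995}\right) = - \frac{2}{795} - \left(\frac{12}{9995} + \frac{8 \sqrt{5}}{9995}\right) = - \frac{5906}{1589205} - \frac{8 \sqrt{5}}{9995}$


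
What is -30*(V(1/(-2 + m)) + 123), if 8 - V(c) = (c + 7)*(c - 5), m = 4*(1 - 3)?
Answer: -49857/10 ≈ -4985.7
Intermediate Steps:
m = -8 (m = 4*(-2) = -8)
V(c) = 8 - (-5 + c)*(7 + c) (V(c) = 8 - (c + 7)*(c - 5) = 8 - (7 + c)*(-5 + c) = 8 - (-5 + c)*(7 + c))
-30*(V(1/(-2 + m)) + 123) = -30*((43 - (1/(-2 - 8))² - 2/(-2 - 8)) + 123) = -30*((43 - (1/(-10))² - 2/(-10)) + 123) = -30*((43 - (-⅒)² - 2*(-⅒)) + 123) = -30*((43 - 1*1/100 + ⅕) + 123) = -30*((43 - 1/100 + ⅕) + 123) = -30*(4319/100 + 123) = -30*16619/100 = -49857/10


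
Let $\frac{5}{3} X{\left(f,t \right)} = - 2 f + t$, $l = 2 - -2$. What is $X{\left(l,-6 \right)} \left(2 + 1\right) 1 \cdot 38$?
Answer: $- \frac{4788}{5} \approx -957.6$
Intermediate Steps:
$l = 4$ ($l = 2 + 2 = 4$)
$X{\left(f,t \right)} = - \frac{6 f}{5} + \frac{3 t}{5}$ ($X{\left(f,t \right)} = \frac{3 \left(- 2 f + t\right)}{5} = \frac{3 \left(t - 2 f\right)}{5} = - \frac{6 f}{5} + \frac{3 t}{5}$)
$X{\left(l,-6 \right)} \left(2 + 1\right) 1 \cdot 38 = \left(\left(- \frac{6}{5}\right) 4 + \frac{3}{5} \left(-6\right)\right) \left(2 + 1\right) 1 \cdot 38 = \left(- \frac{24}{5} - \frac{18}{5}\right) 3 \cdot 1 \cdot 38 = \left(- \frac{42}{5}\right) 3 \cdot 38 = \left(- \frac{126}{5}\right) 38 = - \frac{4788}{5}$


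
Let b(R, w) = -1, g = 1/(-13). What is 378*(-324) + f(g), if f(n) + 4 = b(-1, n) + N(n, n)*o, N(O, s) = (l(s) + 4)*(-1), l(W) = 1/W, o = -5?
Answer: -122522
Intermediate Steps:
g = -1/13 ≈ -0.076923
N(O, s) = -4 - 1/s (N(O, s) = (1/s + 4)*(-1) = (4 + 1/s)*(-1) = -4 - 1/s)
f(n) = 15 + 5/n (f(n) = -4 + (-1 + (-4 - 1/n)*(-5)) = -4 + (-1 + (20 + 5/n)) = -4 + (19 + 5/n) = 15 + 5/n)
378*(-324) + f(g) = 378*(-324) + (15 + 5/(-1/13)) = -122472 + (15 + 5*(-13)) = -122472 + (15 - 65) = -122472 - 50 = -122522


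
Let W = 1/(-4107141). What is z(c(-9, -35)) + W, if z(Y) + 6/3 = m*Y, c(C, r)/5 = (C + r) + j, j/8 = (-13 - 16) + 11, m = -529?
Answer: 2042308719377/4107141 ≈ 4.9726e+5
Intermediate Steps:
j = -144 (j = 8*((-13 - 16) + 11) = 8*(-29 + 11) = 8*(-18) = -144)
W = -1/4107141 ≈ -2.4348e-7
c(C, r) = -720 + 5*C + 5*r (c(C, r) = 5*((C + r) - 144) = 5*(-144 + C + r) = -720 + 5*C + 5*r)
z(Y) = -2 - 529*Y
z(c(-9, -35)) + W = (-2 - 529*(-720 + 5*(-9) + 5*(-35))) - 1/4107141 = (-2 - 529*(-720 - 45 - 175)) - 1/4107141 = (-2 - 529*(-940)) - 1/4107141 = (-2 + 497260) - 1/4107141 = 497258 - 1/4107141 = 2042308719377/4107141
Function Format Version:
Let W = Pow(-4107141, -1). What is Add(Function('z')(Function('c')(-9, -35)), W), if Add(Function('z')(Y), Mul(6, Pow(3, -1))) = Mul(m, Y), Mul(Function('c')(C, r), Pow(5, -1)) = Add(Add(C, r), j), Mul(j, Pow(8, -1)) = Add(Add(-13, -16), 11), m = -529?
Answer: Rational(2042308719377, 4107141) ≈ 4.9726e+5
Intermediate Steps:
j = -144 (j = Mul(8, Add(Add(-13, -16), 11)) = Mul(8, Add(-29, 11)) = Mul(8, -18) = -144)
W = Rational(-1, 4107141) ≈ -2.4348e-7
Function('c')(C, r) = Add(-720, Mul(5, C), Mul(5, r)) (Function('c')(C, r) = Mul(5, Add(Add(C, r), -144)) = Mul(5, Add(-144, C, r)) = Add(-720, Mul(5, C), Mul(5, r)))
Function('z')(Y) = Add(-2, Mul(-529, Y))
Add(Function('z')(Function('c')(-9, -35)), W) = Add(Add(-2, Mul(-529, Add(-720, Mul(5, -9), Mul(5, -35)))), Rational(-1, 4107141)) = Add(Add(-2, Mul(-529, Add(-720, -45, -175))), Rational(-1, 4107141)) = Add(Add(-2, Mul(-529, -940)), Rational(-1, 4107141)) = Add(Add(-2, 497260), Rational(-1, 4107141)) = Add(497258, Rational(-1, 4107141)) = Rational(2042308719377, 4107141)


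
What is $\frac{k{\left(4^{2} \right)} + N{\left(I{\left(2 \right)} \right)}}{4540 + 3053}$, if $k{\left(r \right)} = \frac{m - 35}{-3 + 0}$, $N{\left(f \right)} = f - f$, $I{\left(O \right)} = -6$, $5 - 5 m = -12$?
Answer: $\frac{158}{113895} \approx 0.0013872$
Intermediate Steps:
$m = \frac{17}{5}$ ($m = 1 - - \frac{12}{5} = 1 + \frac{12}{5} = \frac{17}{5} \approx 3.4$)
$N{\left(f \right)} = 0$
$k{\left(r \right)} = \frac{158}{15}$ ($k{\left(r \right)} = \frac{\frac{17}{5} - 35}{-3 + 0} = - \frac{158}{5 \left(-3\right)} = \left(- \frac{158}{5}\right) \left(- \frac{1}{3}\right) = \frac{158}{15}$)
$\frac{k{\left(4^{2} \right)} + N{\left(I{\left(2 \right)} \right)}}{4540 + 3053} = \frac{\frac{158}{15} + 0}{4540 + 3053} = \frac{158}{15 \cdot 7593} = \frac{158}{15} \cdot \frac{1}{7593} = \frac{158}{113895}$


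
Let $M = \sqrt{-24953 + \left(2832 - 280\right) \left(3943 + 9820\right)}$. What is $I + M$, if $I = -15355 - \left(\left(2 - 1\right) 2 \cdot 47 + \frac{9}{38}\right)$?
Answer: $- \frac{587071}{38} + \sqrt{35098223} \approx -9524.9$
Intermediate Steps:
$I = - \frac{587071}{38}$ ($I = -15355 - \left(1 \cdot 2 \cdot 47 + 9 \cdot \frac{1}{38}\right) = -15355 - \left(2 \cdot 47 + \frac{9}{38}\right) = -15355 - \left(94 + \frac{9}{38}\right) = -15355 - \frac{3581}{38} = - \frac{587071}{38} \approx -15449.0$)
$M = \sqrt{35098223}$ ($M = \sqrt{-24953 + 2552 \cdot 13763} = \sqrt{-24953 + 35123176} = \sqrt{35098223} \approx 5924.4$)
$I + M = - \frac{587071}{38} + \sqrt{35098223}$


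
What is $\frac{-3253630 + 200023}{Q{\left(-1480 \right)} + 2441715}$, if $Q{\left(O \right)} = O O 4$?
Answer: $- \frac{3053607}{11203315} \approx -0.27256$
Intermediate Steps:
$Q{\left(O \right)} = 4 O^{2}$ ($Q{\left(O \right)} = O^{2} \cdot 4 = 4 O^{2}$)
$\frac{-3253630 + 200023}{Q{\left(-1480 \right)} + 2441715} = \frac{-3253630 + 200023}{4 \left(-1480\right)^{2} + 2441715} = - \frac{3053607}{4 \cdot 2190400 + 2441715} = - \frac{3053607}{8761600 + 2441715} = - \frac{3053607}{11203315}$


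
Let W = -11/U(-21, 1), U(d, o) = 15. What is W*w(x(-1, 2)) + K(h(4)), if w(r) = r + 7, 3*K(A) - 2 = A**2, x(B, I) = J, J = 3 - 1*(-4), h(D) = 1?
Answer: -139/15 ≈ -9.2667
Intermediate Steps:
J = 7 (J = 3 + 4 = 7)
x(B, I) = 7
K(A) = 2/3 + A**2/3
w(r) = 7 + r
W = -11/15 ≈ -0.73333
W*w(x(-1, 2)) + K(h(4)) = -11*(7 + 7)/15 + (2/3 + (1/3)*1**2) = -11/15*14 + (2/3 + (1/3)*1) = -154/15 + (2/3 + 1/3) = -154/15 + 1 = -139/15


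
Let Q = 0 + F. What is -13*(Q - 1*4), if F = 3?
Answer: 13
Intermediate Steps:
Q = 3 (Q = 0 + 3 = 3)
-13*(Q - 1*4) = -13*(3 - 1*4) = -13*(3 - 4) = -13*(-1) = 13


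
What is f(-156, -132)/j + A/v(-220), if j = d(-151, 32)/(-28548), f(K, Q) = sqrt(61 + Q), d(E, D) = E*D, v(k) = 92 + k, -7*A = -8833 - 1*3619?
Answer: -3113/224 + 7137*I*sqrt(71)/1208 ≈ -13.897 + 49.783*I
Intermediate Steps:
A = 12452/7 (A = -(-8833 - 1*3619)/7 = -(-8833 - 3619)/7 = -1/7*(-12452) = 12452/7 ≈ 1778.9)
d(E, D) = D*E
j = 1208/7137 (j = (32*(-151))/(-28548) = -4832*(-1/28548) = 1208/7137 ≈ 0.16926)
f(-156, -132)/j + A/v(-220) = sqrt(61 - 132)/(1208/7137) + 12452/(7*(92 - 220)) = sqrt(-71)*(7137/1208) + (12452/7)/(-128) = (I*sqrt(71))*(7137/1208) + (12452/7)*(-1/128) = 7137*I*sqrt(71)/1208 - 3113/224 = -3113/224 + 7137*I*sqrt(71)/1208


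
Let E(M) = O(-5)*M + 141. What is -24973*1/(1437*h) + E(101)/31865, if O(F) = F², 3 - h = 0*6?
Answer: -784271519/137370015 ≈ -5.7092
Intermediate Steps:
h = 3 (h = 3 - 0*6 = 3 - 1*0 = 3 + 0 = 3)
E(M) = 141 + 25*M (E(M) = (-5)²*M + 141 = 25*M + 141 = 141 + 25*M)
-24973*1/(1437*h) + E(101)/31865 = -24973/(3*1437) + (141 + 25*101)/31865 = -24973/4311 + (141 + 2525)*(1/31865) = -24973*1/4311 + 2666*(1/31865) = -24973/4311 + 2666/31865 = -784271519/137370015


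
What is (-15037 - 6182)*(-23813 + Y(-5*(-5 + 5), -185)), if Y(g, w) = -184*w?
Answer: -217006713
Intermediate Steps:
(-15037 - 6182)*(-23813 + Y(-5*(-5 + 5), -185)) = (-15037 - 6182)*(-23813 - 184*(-185)) = -21219*(-23813 + 34040) = -21219*10227 = -217006713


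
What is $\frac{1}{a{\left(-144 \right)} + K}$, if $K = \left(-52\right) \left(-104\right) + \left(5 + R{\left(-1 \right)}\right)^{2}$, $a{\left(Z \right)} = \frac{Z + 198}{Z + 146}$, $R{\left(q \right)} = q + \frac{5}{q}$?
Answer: $\frac{1}{5436} \approx 0.00018396$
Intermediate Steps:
$a{\left(Z \right)} = \frac{198 + Z}{146 + Z}$
$K = 5409$ ($K = \left(-52\right) \left(-104\right) + \left(5 + \left(-1 + \frac{5}{-1}\right)\right)^{2} = 5408 + \left(5 + \left(-1 + 5 \left(-1\right)\right)\right)^{2} = 5408 + \left(5 - 6\right)^{2} = 5408 + \left(-1\right)^{2} = 5408 + 1 = 5409$)
$\frac{1}{a{\left(-144 \right)} + K} = \frac{1}{\frac{198 - 144}{146 - 144} + 5409} = \frac{1}{\frac{1}{2} \cdot 54 + 5409} = \frac{1}{27 + 5409} = \frac{1}{5436}$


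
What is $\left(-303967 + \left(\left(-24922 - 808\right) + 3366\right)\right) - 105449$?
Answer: $-431780$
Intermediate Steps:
$\left(-303967 + \left(\left(-24922 - 808\right) + 3366\right)\right) - 105449 = \left(-303967 + \left(-25730 + 3366\right)\right) - 105449 = \left(-303967 - 22364\right) - 105449 = -326331 - 105449 = -431780$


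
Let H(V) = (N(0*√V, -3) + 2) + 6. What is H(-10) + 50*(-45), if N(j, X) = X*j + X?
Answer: -2245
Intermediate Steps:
N(j, X) = X + X*j
H(V) = 5 (H(V) = (-3*(1 + 0*√V) + 2) + 6 = (-3*(1 + 0) + 2) + 6 = (-3*1 + 2) + 6 = (-3 + 2) + 6 = -1 + 6 = 5)
H(-10) + 50*(-45) = 5 + 50*(-45) = 5 - 2250 = -2245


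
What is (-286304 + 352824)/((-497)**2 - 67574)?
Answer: 13304/35887 ≈ 0.37072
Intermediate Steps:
(-286304 + 352824)/((-497)**2 - 67574) = 66520/(247009 - 67574) = 66520/179435 = 66520*(1/179435) = 13304/35887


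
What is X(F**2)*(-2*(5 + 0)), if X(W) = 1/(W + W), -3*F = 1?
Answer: -45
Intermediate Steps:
F = -1/3 (F = -1/3*1 = -1/3 ≈ -0.33333)
X(W) = 1/(2*W)
X(F**2)*(-2*(5 + 0)) = (1/(2*((-1/3)**2)))*(-2*(5 + 0)) = (1/(2*(1/9)))*(-2*5) = ((1/2)*9)*(-10) = (9/2)*(-10) = -45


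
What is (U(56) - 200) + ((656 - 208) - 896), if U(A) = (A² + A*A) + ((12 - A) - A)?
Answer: 5524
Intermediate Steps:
U(A) = 12 - 2*A + 2*A² (U(A) = (A² + A²) + (12 - 2*A) = 2*A² + (12 - 2*A) = 12 - 2*A + 2*A²)
(U(56) - 200) + ((656 - 208) - 896) = ((12 - 2*56 + 2*56²) - 200) + ((656 - 208) - 896) = ((12 - 112 + 2*3136) - 200) + (448 - 896) = ((12 - 112 + 6272) - 200) - 448 = (6172 - 200) - 448 = 5972 - 448 = 5524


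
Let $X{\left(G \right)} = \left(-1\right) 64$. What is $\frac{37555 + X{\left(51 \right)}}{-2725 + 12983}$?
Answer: $\frac{37491}{10258} \approx 3.6548$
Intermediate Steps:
$X{\left(G \right)} = -64$
$\frac{37555 + X{\left(51 \right)}}{-2725 + 12983} = \frac{37555 - 64}{-2725 + 12983} = \frac{37491}{10258}$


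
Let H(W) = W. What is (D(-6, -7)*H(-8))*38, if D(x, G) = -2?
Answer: 608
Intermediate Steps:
(D(-6, -7)*H(-8))*38 = -2*(-8)*38 = 16*38 = 608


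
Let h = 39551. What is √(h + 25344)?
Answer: √64895 ≈ 254.74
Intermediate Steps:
√(h + 25344) = √(39551 + 25344) = √64895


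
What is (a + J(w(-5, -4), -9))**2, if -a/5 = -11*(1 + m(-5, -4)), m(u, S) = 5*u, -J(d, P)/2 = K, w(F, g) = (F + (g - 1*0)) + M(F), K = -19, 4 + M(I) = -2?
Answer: 1643524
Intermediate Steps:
M(I) = -6 (M(I) = -4 - 2 = -6)
w(F, g) = -6 + F + g (w(F, g) = (F + (g - 1*0)) - 6 = (F + (g + 0)) - 6 = (F + g) - 6 = -6 + F + g)
J(d, P) = 38 (J(d, P) = -2*(-19) = 38)
a = -1320 (a = -(-55)*(1 + 5*(-5)) = -(-55)*(1 - 25) = -(-55)*(-24) = -5*264 = -1320)
(a + J(w(-5, -4), -9))**2 = (-1320 + 38)**2 = (-1282)**2 = 1643524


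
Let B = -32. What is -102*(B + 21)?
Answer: 1122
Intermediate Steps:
-102*(B + 21) = -102*(-32 + 21) = -102*(-11) = 1122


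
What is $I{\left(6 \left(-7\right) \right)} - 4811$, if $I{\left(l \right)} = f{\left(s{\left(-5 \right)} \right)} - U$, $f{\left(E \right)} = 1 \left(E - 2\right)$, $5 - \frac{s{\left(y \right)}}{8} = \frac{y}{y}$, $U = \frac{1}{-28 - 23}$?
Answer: $- \frac{243830}{51} \approx -4781.0$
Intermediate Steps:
$U = - \frac{1}{51}$ ($U = \frac{1}{-51} = - \frac{1}{51} \approx -0.019608$)
$s{\left(y \right)} = 32$ ($s{\left(y \right)} = 40 - 8 \frac{y}{y} = 40 - 8 = 32$)
$f{\left(E \right)} = -2 + E$ ($f{\left(E \right)} = 1 \left(-2 + E\right) = -2 + E$)
$I{\left(l \right)} = \frac{1531}{51}$ ($I{\left(l \right)} = \left(-2 + 32\right) - - \frac{1}{51} = 30 + \frac{1}{51} = \frac{1531}{51}$)
$I{\left(6 \left(-7\right) \right)} - 4811 = \frac{1531}{51} - 4811 = - \frac{243830}{51}$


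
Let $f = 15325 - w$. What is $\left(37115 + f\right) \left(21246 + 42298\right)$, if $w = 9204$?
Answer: $2747388384$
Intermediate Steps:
$f = 6121$ ($f = 15325 - 9204 = 6121$)
$\left(37115 + f\right) \left(21246 + 42298\right) = \left(37115 + 6121\right) \left(21246 + 42298\right) = 43236 \cdot 63544 = 2747388384$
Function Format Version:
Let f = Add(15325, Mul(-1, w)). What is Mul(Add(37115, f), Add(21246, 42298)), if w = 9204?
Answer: 2747388384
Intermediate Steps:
f = 6121 (f = Add(15325, Mul(-1, 9204)) = Add(15325, -9204) = 6121)
Mul(Add(37115, f), Add(21246, 42298)) = Mul(Add(37115, 6121), Add(21246, 42298)) = Mul(43236, 63544) = 2747388384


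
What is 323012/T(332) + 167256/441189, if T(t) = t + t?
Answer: 3961677757/8137486 ≈ 486.84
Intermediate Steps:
T(t) = 2*t
323012/T(332) + 167256/441189 = 323012/((2*332)) + 167256/441189 = 323012/664 + 167256*(1/441189) = 323012*(1/664) + 18584/49021 = 80753/166 + 18584/49021 = 3961677757/8137486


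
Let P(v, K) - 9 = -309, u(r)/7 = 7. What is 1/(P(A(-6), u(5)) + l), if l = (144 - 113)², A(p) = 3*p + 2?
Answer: 1/661 ≈ 0.0015129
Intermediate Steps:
u(r) = 49 (u(r) = 7*7 = 49)
A(p) = 2 + 3*p
P(v, K) = -300 (P(v, K) = 9 - 309 = -300)
l = 961 (l = 31² = 961)
1/(P(A(-6), u(5)) + l) = 1/(-300 + 961) = 1/661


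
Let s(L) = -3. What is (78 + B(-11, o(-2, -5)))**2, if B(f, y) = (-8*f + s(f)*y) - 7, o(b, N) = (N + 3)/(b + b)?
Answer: 99225/4 ≈ 24806.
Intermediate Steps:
o(b, N) = (3 + N)/(2*b) (o(b, N) = (3 + N)/((2*b)) = (3 + N)*(1/(2*b)) = (3 + N)/(2*b))
B(f, y) = -7 - 8*f - 3*y (B(f, y) = (-8*f - 3*y) - 7 = -7 - 8*f - 3*y)
(78 + B(-11, o(-2, -5)))**2 = (78 + (-7 - 8*(-11) - 3*(3 - 5)/(2*(-2))))**2 = (78 + (-7 + 88 - 3*(-1)*(-2)/(2*2)))**2 = (78 + (-7 + 88 - 3*1/2))**2 = (78 + (-7 + 88 - 3/2))**2 = (78 + 159/2)**2 = (315/2)**2 = 99225/4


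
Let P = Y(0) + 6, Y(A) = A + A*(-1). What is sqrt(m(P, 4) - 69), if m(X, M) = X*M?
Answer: 3*I*sqrt(5) ≈ 6.7082*I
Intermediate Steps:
Y(A) = 0 (Y(A) = A - A = 0)
P = 6 (P = 0 + 6 = 6)
m(X, M) = M*X
sqrt(m(P, 4) - 69) = sqrt(4*6 - 69) = sqrt(24 - 69) = sqrt(-45) = 3*I*sqrt(5)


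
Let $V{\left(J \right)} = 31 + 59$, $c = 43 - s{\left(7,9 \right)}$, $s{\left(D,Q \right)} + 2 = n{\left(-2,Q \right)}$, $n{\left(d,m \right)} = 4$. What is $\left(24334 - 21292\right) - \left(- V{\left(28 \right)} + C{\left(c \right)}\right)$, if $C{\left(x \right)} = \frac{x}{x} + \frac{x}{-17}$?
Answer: $\frac{53268}{17} \approx 3133.4$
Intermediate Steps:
$s{\left(D,Q \right)} = 2$ ($s{\left(D,Q \right)} = -2 + 4 = 2$)
$c = 41$ ($c = 43 - 2 = 41$)
$V{\left(J \right)} = 90$
$C{\left(x \right)} = 1 - \frac{x}{17}$ ($C{\left(x \right)} = 1 + x \left(- \frac{1}{17}\right) = 1 - \frac{x}{17}$)
$\left(24334 - 21292\right) - \left(- V{\left(28 \right)} + C{\left(c \right)}\right) = \left(24334 - 21292\right) + \left(90 - \left(1 - \frac{41}{17}\right)\right) = 3042 + \left(90 - \left(1 - \frac{41}{17}\right)\right) = 3042 + \left(90 - - \frac{24}{17}\right) = 3042 + \left(90 + \frac{24}{17}\right) = 3042 + \frac{1554}{17} = \frac{53268}{17}$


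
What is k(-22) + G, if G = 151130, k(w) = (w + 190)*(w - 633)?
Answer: 41090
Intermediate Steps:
k(w) = (-633 + w)*(190 + w) (k(w) = (190 + w)*(-633 + w) = (-633 + w)*(190 + w))
k(-22) + G = (-120270 + (-22)² - 443*(-22)) + 151130 = (-120270 + 484 + 9746) + 151130 = -110040 + 151130 = 41090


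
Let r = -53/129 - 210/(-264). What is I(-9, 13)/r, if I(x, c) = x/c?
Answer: -51084/28379 ≈ -1.8001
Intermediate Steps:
r = 2183/5676 (r = -53*1/129 - 210*(-1/264) = -53/129 + 35/44 = 2183/5676 ≈ 0.38460)
I(-9, 13)/r = (-9/13)/(2183/5676) = -9*1/13*(5676/2183) = -9/13*5676/2183 = -51084/28379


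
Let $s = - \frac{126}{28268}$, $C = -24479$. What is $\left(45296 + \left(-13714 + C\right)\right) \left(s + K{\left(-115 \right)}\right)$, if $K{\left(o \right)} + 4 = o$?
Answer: $- \frac{11947309927}{14134} \approx -8.4529 \cdot 10^{5}$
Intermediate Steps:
$K{\left(o \right)} = -4 + o$
$s = - \frac{63}{14134}$ ($s = \left(-126\right) \frac{1}{28268} = - \frac{63}{14134} \approx -0.0044573$)
$\left(45296 + \left(-13714 + C\right)\right) \left(s + K{\left(-115 \right)}\right) = \left(45296 - 38193\right) \left(- \frac{63}{14134} - 119\right) = 7103 \left(- \frac{1682009}{14134}\right) = - \frac{11947309927}{14134}$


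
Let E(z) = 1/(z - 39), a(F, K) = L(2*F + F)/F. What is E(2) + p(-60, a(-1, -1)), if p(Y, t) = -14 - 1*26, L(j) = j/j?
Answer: -1481/37 ≈ -40.027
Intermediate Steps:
L(j) = 1
a(F, K) = 1/F
p(Y, t) = -40 (p(Y, t) = -14 - 26 = -40)
E(z) = 1/(-39 + z)
E(2) + p(-60, a(-1, -1)) = 1/(-39 + 2) - 40 = 1/(-37) - 40 = -1/37 - 40 = -1481/37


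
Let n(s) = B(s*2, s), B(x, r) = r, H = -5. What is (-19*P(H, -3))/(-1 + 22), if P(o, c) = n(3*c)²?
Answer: -513/7 ≈ -73.286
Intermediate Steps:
n(s) = s
P(o, c) = 9*c² (P(o, c) = (3*c)² = 9*c²)
(-19*P(H, -3))/(-1 + 22) = (-171*(-3)²)/(-1 + 22) = -171*9/21 = -19*81*(1/21) = -1539*1/21 = -513/7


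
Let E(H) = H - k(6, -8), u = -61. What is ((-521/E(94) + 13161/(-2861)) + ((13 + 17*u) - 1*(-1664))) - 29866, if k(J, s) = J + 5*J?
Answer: -4851957907/165938 ≈ -29240.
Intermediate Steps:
k(J, s) = 6*J
E(H) = -36 + H (E(H) = H - 6*6 = H - 1*36 = H - 36 = -36 + H)
((-521/E(94) + 13161/(-2861)) + ((13 + 17*u) - 1*(-1664))) - 29866 = ((-521/(-36 + 94) + 13161/(-2861)) + ((13 + 17*(-61)) - 1*(-1664))) - 29866 = ((-521/58 + 13161*(-1/2861)) + ((13 - 1037) + 1664)) - 29866 = ((-521*1/58 - 13161/2861) + (-1024 + 1664)) - 29866 = ((-521/58 - 13161/2861) + 640) - 29866 = (-2253919/165938 + 640) - 29866 = 103946401/165938 - 29866 = -4851957907/165938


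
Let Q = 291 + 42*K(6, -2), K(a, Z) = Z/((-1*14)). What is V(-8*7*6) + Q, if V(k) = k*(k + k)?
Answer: 226089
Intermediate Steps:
K(a, Z) = -Z/14 (K(a, Z) = Z/(-14) = Z*(-1/14) = -Z/14)
V(k) = 2*k² (V(k) = k*(2*k) = 2*k²)
Q = 297 (Q = 291 + 42*(-1/14*(-2)) = 291 + 42*(⅐) = 291 + 6 = 297)
V(-8*7*6) + Q = 2*(-8*7*6)² + 297 = 2*(-56*6)² + 297 = 2*(-336)² + 297 = 2*112896 + 297 = 225792 + 297 = 226089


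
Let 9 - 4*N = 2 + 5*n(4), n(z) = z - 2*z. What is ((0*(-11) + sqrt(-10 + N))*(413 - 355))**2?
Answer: -10933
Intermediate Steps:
n(z) = -z
N = 27/4 (N = 9/4 - (2 + 5*(-1*4))/4 = 9/4 - (2 + 5*(-4))/4 = 9/4 - (2 - 20)/4 = 9/4 - 1/4*(-18) = 9/4 + 9/2 = 27/4 ≈ 6.7500)
((0*(-11) + sqrt(-10 + N))*(413 - 355))**2 = ((0*(-11) + sqrt(-10 + 27/4))*(413 - 355))**2 = ((0 + sqrt(-13/4))*58)**2 = ((0 + I*sqrt(13)/2)*58)**2 = ((I*sqrt(13)/2)*58)**2 = (29*I*sqrt(13))**2 = -10933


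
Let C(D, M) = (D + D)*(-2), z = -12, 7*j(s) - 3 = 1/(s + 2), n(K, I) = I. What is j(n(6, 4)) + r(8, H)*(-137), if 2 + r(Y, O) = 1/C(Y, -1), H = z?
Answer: 187309/672 ≈ 278.73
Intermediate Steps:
j(s) = 3/7 + 1/(7*(2 + s)) (j(s) = 3/7 + 1/(7*(s + 2)) = 3/7 + 1/(7*(2 + s)))
C(D, M) = -4*D (C(D, M) = (2*D)*(-2) = -4*D)
H = -12
r(Y, O) = -2 - 1/(4*Y) (r(Y, O) = -2 + 1/(-4*Y) = -2 + 1*(-1/(4*Y)) = -2 - 1/(4*Y))
j(n(6, 4)) + r(8, H)*(-137) = (7 + 3*4)/(7*(2 + 4)) + (-2 - ¼/8)*(-137) = (⅐)*(7 + 12)/6 + (-2 - ¼*⅛)*(-137) = (⅐)*(⅙)*19 + (-2 - 1/32)*(-137) = 19/42 - 65/32*(-137) = 19/42 + 8905/32 = 187309/672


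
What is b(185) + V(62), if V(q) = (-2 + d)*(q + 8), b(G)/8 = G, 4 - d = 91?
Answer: -4750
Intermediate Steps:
d = -87 (d = 4 - 1*91 = 4 - 91 = -87)
b(G) = 8*G
V(q) = -712 - 89*q (V(q) = (-2 - 87)*(q + 8) = -89*(8 + q) = -712 - 89*q)
b(185) + V(62) = 8*185 + (-712 - 89*62) = 1480 + (-712 - 5518) = 1480 - 6230 = -4750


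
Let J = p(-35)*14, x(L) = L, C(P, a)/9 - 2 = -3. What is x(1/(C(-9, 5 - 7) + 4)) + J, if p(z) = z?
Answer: -2451/5 ≈ -490.20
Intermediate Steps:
C(P, a) = -9 (C(P, a) = 18 + 9*(-3) = 18 - 27 = -9)
J = -490 (J = -35*14 = -490)
x(1/(C(-9, 5 - 7) + 4)) + J = 1/(-9 + 4) - 490 = 1/(-5) - 490 = -1/5 - 490 = -2451/5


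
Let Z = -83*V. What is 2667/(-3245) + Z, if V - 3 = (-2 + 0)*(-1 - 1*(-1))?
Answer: -810672/3245 ≈ -249.82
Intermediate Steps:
V = 3 (V = 3 + (-2 + 0)*(-1 - 1*(-1)) = 3 - 2*(-1 + 1) = 3 - 2*0 = 3 + 0 = 3)
Z = -249 (Z = -83*3 = -249)
2667/(-3245) + Z = 2667/(-3245) - 249 = 2667*(-1/3245) - 249 = -2667/3245 - 249 = -810672/3245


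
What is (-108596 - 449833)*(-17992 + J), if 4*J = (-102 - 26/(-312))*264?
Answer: 27607054473/2 ≈ 1.3804e+10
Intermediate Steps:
J = -13453/2 (J = ((-102 - 26/(-312))*264)/4 = ((-102 - 26*(-1/312))*264)/4 = ((-102 + 1/12)*264)/4 = (-1223/12*264)/4 = (¼)*(-26906) = -13453/2 ≈ -6726.5)
(-108596 - 449833)*(-17992 + J) = (-108596 - 449833)*(-17992 - 13453/2) = -558429*(-49437/2) = 27607054473/2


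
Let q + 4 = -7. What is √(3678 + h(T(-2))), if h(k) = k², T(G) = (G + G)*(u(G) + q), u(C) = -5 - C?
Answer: √6814 ≈ 82.547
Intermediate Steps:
q = -11 (q = -4 - 7 = -11)
T(G) = 2*G*(-16 - G) (T(G) = (G + G)*((-5 - G) - 11) = (2*G)*(-16 - G) = 2*G*(-16 - G))
√(3678 + h(T(-2))) = √(3678 + (-2*(-2)*(16 - 2))²) = √(3678 + (-2*(-2)*14)²) = √(3678 + 56²) = √(3678 + 3136) = √6814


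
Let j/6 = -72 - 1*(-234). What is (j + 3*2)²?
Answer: 956484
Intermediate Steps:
j = 972 (j = 6*(-72 - 1*(-234)) = 6*(-72 + 234) = 6*162 = 972)
(j + 3*2)² = (972 + 3*2)² = (972 + 6)² = 978² = 956484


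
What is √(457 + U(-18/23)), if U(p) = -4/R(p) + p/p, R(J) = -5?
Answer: √11470/5 ≈ 21.420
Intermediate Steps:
U(p) = 9/5 (U(p) = -4/(-5) + p/p = -4*(-⅕) + 1 = ⅘ + 1 = 9/5)
√(457 + U(-18/23)) = √(457 + 9/5) = √(2294/5) = √11470/5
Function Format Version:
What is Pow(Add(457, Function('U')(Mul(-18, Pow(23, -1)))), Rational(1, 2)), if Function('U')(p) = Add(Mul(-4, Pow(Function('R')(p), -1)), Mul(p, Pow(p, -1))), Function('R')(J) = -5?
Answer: Mul(Rational(1, 5), Pow(11470, Rational(1, 2))) ≈ 21.420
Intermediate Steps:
Function('U')(p) = Rational(9, 5) (Function('U')(p) = Add(Mul(-4, Pow(-5, -1)), Mul(p, Pow(p, -1))) = Add(Mul(-4, Rational(-1, 5)), 1) = Add(Rational(4, 5), 1) = Rational(9, 5))
Pow(Add(457, Function('U')(Mul(-18, Pow(23, -1)))), Rational(1, 2)) = Pow(Add(457, Rational(9, 5)), Rational(1, 2)) = Pow(Rational(2294, 5), Rational(1, 2)) = Mul(Rational(1, 5), Pow(11470, Rational(1, 2)))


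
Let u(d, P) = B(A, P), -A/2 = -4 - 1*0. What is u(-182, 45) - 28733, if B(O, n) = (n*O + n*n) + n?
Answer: -26303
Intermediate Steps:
A = 8 (A = -2*(-4 - 1*0) = -2*(-4 + 0) = -2*(-4) = 8)
B(O, n) = n + n² + O*n (B(O, n) = (O*n + n²) + n = (n² + O*n) + n = n + n² + O*n)
u(d, P) = P*(9 + P) (u(d, P) = P*(1 + 8 + P) = P*(9 + P))
u(-182, 45) - 28733 = 45*(9 + 45) - 28733 = 45*54 - 28733 = 2430 - 28733 = -26303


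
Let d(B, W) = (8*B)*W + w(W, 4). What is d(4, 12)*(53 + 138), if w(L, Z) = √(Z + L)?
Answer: 74108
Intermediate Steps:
w(L, Z) = √(L + Z)
d(B, W) = √(4 + W) + 8*B*W (d(B, W) = (8*B)*W + √(W + 4) = 8*B*W + √(4 + W) = √(4 + W) + 8*B*W)
d(4, 12)*(53 + 138) = (√(4 + 12) + 8*4*12)*(53 + 138) = (√16 + 384)*191 = (4 + 384)*191 = 388*191 = 74108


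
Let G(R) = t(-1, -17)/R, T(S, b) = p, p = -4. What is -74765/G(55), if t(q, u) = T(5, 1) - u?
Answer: -4112075/13 ≈ -3.1631e+5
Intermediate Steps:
T(S, b) = -4
t(q, u) = -4 - u
G(R) = 13/R (G(R) = (-4 - 1*(-17))/R = (-4 + 17)/R = 13/R)
-74765/G(55) = -74765/(13/55) = -74765/(13*(1/55)) = -74765/13/55 = -74765*55/13 = -4112075/13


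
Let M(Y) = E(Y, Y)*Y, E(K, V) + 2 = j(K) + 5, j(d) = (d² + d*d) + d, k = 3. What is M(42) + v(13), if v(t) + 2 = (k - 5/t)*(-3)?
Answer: 1950730/13 ≈ 1.5006e+5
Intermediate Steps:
j(d) = d + 2*d² (j(d) = (d² + d²) + d = 2*d² + d = d + 2*d²)
E(K, V) = 3 + K*(1 + 2*K) (E(K, V) = -2 + (K*(1 + 2*K) + 5) = -2 + (5 + K*(1 + 2*K)) = 3 + K*(1 + 2*K))
v(t) = -11 + 15/t (v(t) = -2 + (3 - 5/t)*(-3) = -2 + (-9 + 15/t) = -11 + 15/t)
M(Y) = Y*(3 + Y*(1 + 2*Y)) (M(Y) = (3 + Y*(1 + 2*Y))*Y = Y*(3 + Y*(1 + 2*Y)))
M(42) + v(13) = 42*(3 + 42*(1 + 2*42)) + (-11 + 15/13) = 42*(3 + 42*(1 + 84)) + (-11 + 15*(1/13)) = 42*(3 + 42*85) + (-11 + 15/13) = 42*(3 + 3570) - 128/13 = 42*3573 - 128/13 = 150066 - 128/13 = 1950730/13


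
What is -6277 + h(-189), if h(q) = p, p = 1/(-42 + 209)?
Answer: -1048258/167 ≈ -6277.0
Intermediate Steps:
p = 1/167 ≈ 0.0059880
h(q) = 1/167
-6277 + h(-189) = -6277 + 1/167 = -1048258/167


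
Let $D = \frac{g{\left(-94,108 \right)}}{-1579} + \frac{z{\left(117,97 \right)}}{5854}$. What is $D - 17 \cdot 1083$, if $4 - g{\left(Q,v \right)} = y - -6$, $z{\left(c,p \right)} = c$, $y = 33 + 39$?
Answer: $- \frac{170180834587}{9243466} \approx -18411.0$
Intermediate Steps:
$y = 72$
$g{\left(Q,v \right)} = -74$ ($g{\left(Q,v \right)} = 4 - \left(72 - -6\right) = 4 - \left(72 + 6\right) = 4 - 78 = -74$)
$D = \frac{617939}{9243466}$ ($D = - \frac{74}{-1579} + \frac{117}{5854} = \left(-74\right) \left(- \frac{1}{1579}\right) + 117 \cdot \frac{1}{5854} = \frac{74}{1579} + \frac{117}{5854} = \frac{617939}{9243466} \approx 0.066851$)
$D - 17 \cdot 1083 = \frac{617939}{9243466} - 17 \cdot 1083 = \frac{617939}{9243466} - 18411 = - \frac{170180834587}{9243466}$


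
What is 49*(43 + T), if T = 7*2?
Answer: 2793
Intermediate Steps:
T = 14
49*(43 + T) = 49*(43 + 14) = 49*57 = 2793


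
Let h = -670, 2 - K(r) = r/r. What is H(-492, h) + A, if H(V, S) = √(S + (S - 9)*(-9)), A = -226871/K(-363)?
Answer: -226871 + √5441 ≈ -2.2680e+5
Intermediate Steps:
K(r) = 1 (K(r) = 2 - r/r = 2 - 1*1 = 2 - 1 = 1)
A = -226871 (A = -226871/1 = -226871*1 = -226871)
H(V, S) = √(81 - 8*S) (H(V, S) = √(S + (-9 + S)*(-9)) = √(S + (81 - 9*S)) = √(81 - 8*S))
H(-492, h) + A = √(81 - 8*(-670)) - 226871 = √(81 + 5360) - 226871 = √5441 - 226871 = -226871 + √5441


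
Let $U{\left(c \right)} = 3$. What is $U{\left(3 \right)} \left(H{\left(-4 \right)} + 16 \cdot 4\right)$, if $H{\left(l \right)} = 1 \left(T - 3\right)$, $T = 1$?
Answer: $186$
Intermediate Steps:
$H{\left(l \right)} = -2$ ($H{\left(l \right)} = 1 \left(1 - 3\right) = 1 \left(-2\right) = -2$)
$U{\left(3 \right)} \left(H{\left(-4 \right)} + 16 \cdot 4\right) = 3 \left(-2 + 16 \cdot 4\right) = 3 \left(-2 + 64\right) = 3 \cdot 62 = 186$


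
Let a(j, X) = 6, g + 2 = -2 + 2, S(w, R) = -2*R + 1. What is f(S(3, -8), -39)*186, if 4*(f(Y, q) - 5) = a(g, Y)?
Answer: 1209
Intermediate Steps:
S(w, R) = 1 - 2*R
g = -2 (g = -2 + (-2 + 2) = -2 + 0 = -2)
f(Y, q) = 13/2 (f(Y, q) = 5 + (¼)*6 = 5 + 3/2 = 13/2)
f(S(3, -8), -39)*186 = (13/2)*186 = 1209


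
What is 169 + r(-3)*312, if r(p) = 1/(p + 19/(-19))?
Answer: 91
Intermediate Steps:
r(p) = 1/(-1 + p) (r(p) = 1/(p + 19*(-1/19)) = 1/(p - 1) = 1/(-1 + p))
169 + r(-3)*312 = 169 + 312/(-1 - 3) = 169 + 312/(-4) = 169 - ¼*312 = 169 - 78 = 91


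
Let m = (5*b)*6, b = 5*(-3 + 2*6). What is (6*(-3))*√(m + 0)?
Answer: -270*√6 ≈ -661.36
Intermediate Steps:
b = 45 (b = 5*(-3 + 12) = 5*9 = 45)
m = 1350 (m = (5*45)*6 = 225*6 = 1350)
(6*(-3))*√(m + 0) = (6*(-3))*√(1350 + 0) = -270*√6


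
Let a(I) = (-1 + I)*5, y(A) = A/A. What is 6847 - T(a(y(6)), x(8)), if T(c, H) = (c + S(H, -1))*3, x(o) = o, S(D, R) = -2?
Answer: 6853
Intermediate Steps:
y(A) = 1
a(I) = -5 + 5*I
T(c, H) = -6 + 3*c (T(c, H) = (c - 2)*3 = (-2 + c)*3 = -6 + 3*c)
6847 - T(a(y(6)), x(8)) = 6847 - (-6 + 3*(-5 + 5*1)) = 6847 - (-6 + 3*(-5 + 5)) = 6847 - (-6 + 3*0) = 6847 - (-6 + 0) = 6847 - 1*(-6) = 6847 + 6 = 6853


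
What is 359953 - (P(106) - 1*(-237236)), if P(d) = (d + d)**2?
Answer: 77773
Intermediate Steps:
P(d) = 4*d**2 (P(d) = (2*d)**2 = 4*d**2)
359953 - (P(106) - 1*(-237236)) = 359953 - (4*106**2 - 1*(-237236)) = 359953 - (4*11236 + 237236) = 359953 - (44944 + 237236) = 359953 - 1*282180 = 359953 - 282180 = 77773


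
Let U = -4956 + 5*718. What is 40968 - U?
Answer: 42334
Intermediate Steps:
U = -1366 (U = -4956 + 3590 = -1366)
40968 - U = 40968 - 1*(-1366) = 40968 + 1366 = 42334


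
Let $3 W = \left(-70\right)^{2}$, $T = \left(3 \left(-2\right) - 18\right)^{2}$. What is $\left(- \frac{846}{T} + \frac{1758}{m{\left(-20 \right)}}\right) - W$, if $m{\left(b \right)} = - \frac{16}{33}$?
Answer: $- \frac{505025}{96} \approx -5260.7$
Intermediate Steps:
$m{\left(b \right)} = - \frac{16}{33}$ ($m{\left(b \right)} = \left(-16\right) \frac{1}{33} = - \frac{16}{33}$)
$T = 576$ ($T = \left(-6 - 18\right)^{2} = \left(-24\right)^{2} = 576$)
$W = \frac{4900}{3}$ ($W = \frac{\left(-70\right)^{2}}{3} = \frac{1}{3} \cdot 4900 = \frac{4900}{3} \approx 1633.3$)
$\left(- \frac{846}{T} + \frac{1758}{m{\left(-20 \right)}}\right) - W = \left(- \frac{846}{576} + \frac{1758}{- \frac{16}{33}}\right) - \frac{4900}{3} = \left(\left(-846\right) \frac{1}{576} + 1758 \left(- \frac{33}{16}\right)\right) - \frac{4900}{3} = \left(- \frac{47}{32} - \frac{29007}{8}\right) - \frac{4900}{3} = - \frac{116075}{32} - \frac{4900}{3} = - \frac{505025}{96}$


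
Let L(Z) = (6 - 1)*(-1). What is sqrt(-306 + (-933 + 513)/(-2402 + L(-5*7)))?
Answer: I*sqrt(1771845654)/2407 ≈ 17.488*I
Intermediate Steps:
L(Z) = -5 (L(Z) = 5*(-1) = -5)
sqrt(-306 + (-933 + 513)/(-2402 + L(-5*7))) = sqrt(-306 + (-933 + 513)/(-2402 - 5)) = sqrt(-306 - 420/(-2407)) = sqrt(-306 - 420*(-1/2407)) = sqrt(-306 + 420/2407) = sqrt(-736122/2407) = I*sqrt(1771845654)/2407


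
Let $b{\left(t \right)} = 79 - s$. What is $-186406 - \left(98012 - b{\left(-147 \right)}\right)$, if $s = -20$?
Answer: $-284319$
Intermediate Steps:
$b{\left(t \right)} = 99$ ($b{\left(t \right)} = 79 - -20 = 79 + 20 = 99$)
$-186406 - \left(98012 - b{\left(-147 \right)}\right) = -186406 - \left(98012 - 99\right) = -186406 - 97913 = -284319$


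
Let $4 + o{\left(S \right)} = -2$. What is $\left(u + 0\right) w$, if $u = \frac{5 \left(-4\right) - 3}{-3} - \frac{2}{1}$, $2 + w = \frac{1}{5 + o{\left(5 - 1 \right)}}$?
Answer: $-17$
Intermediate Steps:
$o{\left(S \right)} = -6$ ($o{\left(S \right)} = -4 - 2 = -6$)
$w = -3$ ($w = -2 + \frac{1}{5 - 6} = -2 + \frac{1}{-1} = -2 - 1 = -3$)
$u = \frac{17}{3}$ ($u = \left(-20 - 3\right) \left(- \frac{1}{3}\right) - 2 = \left(-23\right) \left(- \frac{1}{3}\right) - 2 = \frac{23}{3} - 2 = \frac{17}{3} \approx 5.6667$)
$\left(u + 0\right) w = \left(\frac{17}{3} + 0\right) \left(-3\right) = \frac{17}{3} \left(-3\right) = -17$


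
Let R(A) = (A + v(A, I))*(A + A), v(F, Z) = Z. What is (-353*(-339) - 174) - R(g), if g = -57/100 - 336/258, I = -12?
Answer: 1104232534799/9245000 ≈ 1.1944e+5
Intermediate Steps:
g = -8051/4300 (g = -57*1/100 - 336*1/258 = -57/100 - 56/43 = -8051/4300 ≈ -1.8723)
R(A) = 2*A*(-12 + A) (R(A) = (A - 12)*(A + A) = (-12 + A)*(2*A) = 2*A*(-12 + A))
(-353*(-339) - 174) - R(g) = (-353*(-339) - 174) - 2*(-8051)*(-12 - 8051/4300)/4300 = (119667 - 174) - 2*(-8051)*(-59651)/(4300*4300) = 119493 - 1*480250201/9245000 = 119493 - 480250201/9245000 = 1104232534799/9245000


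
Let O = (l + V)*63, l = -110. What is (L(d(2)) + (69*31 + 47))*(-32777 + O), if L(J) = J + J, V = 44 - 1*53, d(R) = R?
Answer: -88200060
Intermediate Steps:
V = -9 (V = 44 - 53 = -9)
L(J) = 2*J
O = -7497 (O = (-110 - 9)*63 = -119*63 = -7497)
(L(d(2)) + (69*31 + 47))*(-32777 + O) = (2*2 + (69*31 + 47))*(-32777 - 7497) = (4 + (2139 + 47))*(-40274) = (4 + 2186)*(-40274) = 2190*(-40274) = -88200060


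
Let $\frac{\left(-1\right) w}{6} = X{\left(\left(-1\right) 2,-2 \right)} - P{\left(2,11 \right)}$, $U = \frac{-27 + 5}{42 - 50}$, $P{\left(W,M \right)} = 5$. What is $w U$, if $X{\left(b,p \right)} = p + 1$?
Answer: $99$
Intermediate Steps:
$X{\left(b,p \right)} = 1 + p$
$U = \frac{11}{4}$ ($U = - \frac{22}{-8} = \left(-22\right) \left(- \frac{1}{8}\right) = \frac{11}{4} \approx 2.75$)
$w = 36$ ($w = - 6 \left(\left(1 - 2\right) - 5\right) = - 6 \left(-1 - 5\right) = \left(-6\right) \left(-6\right) = 36$)
$w U = 36 \cdot \frac{11}{4} = 99$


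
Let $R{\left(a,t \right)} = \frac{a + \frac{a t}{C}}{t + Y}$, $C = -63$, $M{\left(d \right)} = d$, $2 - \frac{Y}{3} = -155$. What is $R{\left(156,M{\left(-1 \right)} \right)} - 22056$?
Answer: $- \frac{108844696}{4935} \approx -22056.0$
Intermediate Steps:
$Y = 471$ ($Y = 6 - -465 = 6 + 465 = 471$)
$R{\left(a,t \right)} = \frac{a - \frac{a t}{63}}{471 + t}$ ($R{\left(a,t \right)} = \frac{a + \frac{a t}{-63}}{t + 471} = \frac{a + a t \left(- \frac{1}{63}\right)}{471 + t} = \frac{a - \frac{a t}{63}}{471 + t}$)
$R{\left(156,M{\left(-1 \right)} \right)} - 22056 = \frac{1}{63} \cdot 156 \frac{1}{471 - 1} \left(63 - -1\right) - 22056 = \frac{1}{63} \cdot 156 \cdot \frac{1}{470} \left(63 + 1\right) - 22056 = \frac{1}{63} \cdot 156 \cdot \frac{1}{470} \cdot 64 - 22056 = \frac{1664}{4935} - 22056 = - \frac{108844696}{4935}$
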